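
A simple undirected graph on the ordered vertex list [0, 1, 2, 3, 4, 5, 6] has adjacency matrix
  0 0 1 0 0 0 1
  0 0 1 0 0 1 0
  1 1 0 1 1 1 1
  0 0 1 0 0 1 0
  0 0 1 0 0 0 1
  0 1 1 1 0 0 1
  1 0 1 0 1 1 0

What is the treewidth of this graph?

A width-2 tree decomposition is:
Bags: B1 = {2, 5, 6}  B2 = {2, 3, 5}  B3 = {2, 4, 6}  B4 = {0, 2, 6}  B5 = {1, 2, 5}
Tree: B1–B2, B1–B3, B1–B4, B2–B5
Every bag has size at most 3, so the width is 3 − 1 = 2 and tw(G) ≤ 2. For the lower bound, the 3 vertices {0, 2, 6} are pairwise adjacent, and any tree decomposition puts a clique entirely inside one bag — forcing width ≥ 2. Combining the bounds, tw(G) = 2.

2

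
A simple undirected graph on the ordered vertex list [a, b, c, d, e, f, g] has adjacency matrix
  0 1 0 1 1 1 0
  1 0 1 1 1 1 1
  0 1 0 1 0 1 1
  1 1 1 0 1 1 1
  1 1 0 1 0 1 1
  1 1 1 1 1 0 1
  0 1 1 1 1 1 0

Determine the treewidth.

4

A width-4 tree decomposition is:
Bags: B1 = {a, b, d, e, f}  B2 = {b, d, e, f, g}  B3 = {b, c, d, f, g}
Tree: B1–B2, B2–B3
Each bag holds 5 vertices, so the decomposition has width 4, which upper-bounds the treewidth. For the lower bound, the 5 vertices {b, d, e, f, g} are pairwise adjacent, and any tree decomposition puts a clique entirely inside one bag — forcing width ≥ 4. Therefore the treewidth is 4.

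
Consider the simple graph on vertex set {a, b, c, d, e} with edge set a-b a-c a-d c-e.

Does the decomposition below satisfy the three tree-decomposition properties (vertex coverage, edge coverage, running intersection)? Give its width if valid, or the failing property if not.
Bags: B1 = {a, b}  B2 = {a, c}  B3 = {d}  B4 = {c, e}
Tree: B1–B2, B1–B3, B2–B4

No — edge (a,d) lies in no bag.

A tree decomposition must satisfy three properties: every vertex lies in some bag; for every edge, both endpoints lie together in some bag; and for every vertex, the bags containing it form a connected subtree. Here edge (a,d) lies in no bag, so the decomposition is invalid.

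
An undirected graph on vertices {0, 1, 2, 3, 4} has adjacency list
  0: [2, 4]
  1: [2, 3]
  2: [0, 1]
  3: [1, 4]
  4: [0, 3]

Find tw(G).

2

A width-2 tree decomposition is:
Bags: B1 = {1, 2, 3}  B2 = {0, 2, 3}  B3 = {0, 3, 4}
Tree: B1–B2, B2–B3
Each bag holds 3 vertices, so the decomposition has width 2, which upper-bounds the treewidth. Since 3–1–2–0–4–3 is a cycle in G, G is not acyclic. Forests are exactly the graphs of treewidth ≤ 1, so tw(G) ≥ 2. The upper and lower bounds meet at 2, so that is the treewidth.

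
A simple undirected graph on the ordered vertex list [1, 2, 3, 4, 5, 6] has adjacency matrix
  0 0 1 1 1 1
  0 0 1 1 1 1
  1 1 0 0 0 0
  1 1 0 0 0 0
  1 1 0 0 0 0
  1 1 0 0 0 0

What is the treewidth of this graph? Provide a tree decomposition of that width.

Treewidth 2.
One such decomposition:
Bags: B1 = {1, 2, 5}  B2 = {1, 2, 3}  B3 = {1, 2, 4}  B4 = {1, 2, 6}
Tree: B1–B2, B2–B3, B3–B4

Each bag holds 3 vertices, so the decomposition has width 2, which upper-bounds the treewidth. Since 5–2–3–1–5 is a cycle in G, G is not acyclic. Forests are exactly the graphs of treewidth ≤ 1, so tw(G) ≥ 2. Hence tw(G) = 2 exactly.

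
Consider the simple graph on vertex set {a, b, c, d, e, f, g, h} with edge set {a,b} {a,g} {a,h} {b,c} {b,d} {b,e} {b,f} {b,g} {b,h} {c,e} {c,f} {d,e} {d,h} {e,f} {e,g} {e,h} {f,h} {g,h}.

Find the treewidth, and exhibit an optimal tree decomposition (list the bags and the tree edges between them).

Treewidth 3.
One optimal decomposition is:
Bags: B1 = {b, e, g, h}  B2 = {b, e, f, h}  B3 = {b, c, e, f}  B4 = {a, b, g, h}  B5 = {b, d, e, h}
Tree: B1–B2, B2–B3, B1–B4, B1–B5

The largest bag has 4 vertices, giving width 3; this decomposition certifies tw(G) ≤ 3. On the other hand G contains the 4-clique {b, d, e, h}. A clique must lie in a single bag of any decomposition, so no decomposition can have width below 3. The upper and lower bounds meet at 3, so that is the treewidth.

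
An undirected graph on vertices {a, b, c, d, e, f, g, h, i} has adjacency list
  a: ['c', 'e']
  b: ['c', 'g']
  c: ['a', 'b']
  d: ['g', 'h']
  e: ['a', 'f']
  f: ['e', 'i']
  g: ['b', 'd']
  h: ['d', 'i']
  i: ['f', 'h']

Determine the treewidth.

A width-2 tree decomposition is:
Bags: B1 = {b, d, g}  B2 = {b, d, h}  B3 = {b, h, i}  B4 = {b, f, i}  B5 = {b, e, f}  B6 = {a, b, e}  B7 = {a, b, c}
Tree: B1–B2, B2–B3, B3–B4, B4–B5, B5–B6, B6–B7
Every bag has size at most 3, so the width is 3 − 1 = 2 and tw(G) ≤ 2. For the lower bound, G contains the cycle b–g–d–h–i–f–e–a–c–b, so G is not a forest; only forests have treewidth ≤ 1, hence tw(G) ≥ 2. Hence tw(G) = 2 exactly.

2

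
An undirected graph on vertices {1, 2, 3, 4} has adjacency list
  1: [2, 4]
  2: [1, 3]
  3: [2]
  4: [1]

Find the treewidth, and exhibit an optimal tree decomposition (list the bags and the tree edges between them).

Each bag holds 2 vertices, so the decomposition has width 1, which upper-bounds the treewidth. G has an edge, so its treewidth is at least 1. Combining the bounds, tw(G) = 1.

Treewidth 1.
One such decomposition:
Bags: B1 = {1, 4}  B2 = {1, 2}  B3 = {2, 3}
Tree: B1–B2, B2–B3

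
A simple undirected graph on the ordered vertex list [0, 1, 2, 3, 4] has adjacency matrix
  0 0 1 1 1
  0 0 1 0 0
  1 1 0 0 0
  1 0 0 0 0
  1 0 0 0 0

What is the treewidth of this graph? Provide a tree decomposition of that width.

Treewidth 1.
One optimal decomposition is:
Bags: B1 = {0, 3}  B2 = {0, 2}  B3 = {1, 2}  B4 = {0, 4}
Tree: B1–B2, B2–B3, B2–B4

Every bag has size at most 2, so the width is 2 − 1 = 1 and tw(G) ≤ 1. Any graph with an edge has treewidth ≥ 1, and G has the edge 3–0. Hence tw(G) = 1 exactly.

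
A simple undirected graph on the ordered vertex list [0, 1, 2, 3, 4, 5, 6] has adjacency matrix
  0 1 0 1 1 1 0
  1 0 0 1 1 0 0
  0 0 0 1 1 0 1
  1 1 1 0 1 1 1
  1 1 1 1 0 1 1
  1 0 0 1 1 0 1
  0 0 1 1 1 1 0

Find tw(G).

3

A width-3 tree decomposition is:
Bags: B1 = {0, 3, 4, 5}  B2 = {0, 1, 3, 4}  B3 = {3, 4, 5, 6}  B4 = {2, 3, 4, 6}
Tree: B1–B2, B1–B3, B3–B4
Each bag holds 4 vertices, so the decomposition has width 3, which upper-bounds the treewidth. Conversely, {0, 1, 3, 4} is a clique of size 4, and the vertices of any clique must share a bag in every tree decomposition; so some bag has ≥ 4 vertices and tw(G) ≥ 3. The upper and lower bounds meet at 3, so that is the treewidth.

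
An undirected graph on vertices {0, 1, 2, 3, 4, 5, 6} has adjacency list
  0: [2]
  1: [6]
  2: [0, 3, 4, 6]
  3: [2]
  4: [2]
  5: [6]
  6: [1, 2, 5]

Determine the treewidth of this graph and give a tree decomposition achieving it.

Treewidth 1.
One such decomposition:
Bags: B1 = {2, 6}  B2 = {2, 4}  B3 = {1, 6}  B4 = {0, 2}  B5 = {5, 6}  B6 = {2, 3}
Tree: B1–B2, B1–B3, B2–B4, B1–B5, B4–B6

Every bag has size at most 2, so the width is 2 − 1 = 1 and tw(G) ≤ 1. G has an edge, so its treewidth is at least 1. Therefore the treewidth is 1.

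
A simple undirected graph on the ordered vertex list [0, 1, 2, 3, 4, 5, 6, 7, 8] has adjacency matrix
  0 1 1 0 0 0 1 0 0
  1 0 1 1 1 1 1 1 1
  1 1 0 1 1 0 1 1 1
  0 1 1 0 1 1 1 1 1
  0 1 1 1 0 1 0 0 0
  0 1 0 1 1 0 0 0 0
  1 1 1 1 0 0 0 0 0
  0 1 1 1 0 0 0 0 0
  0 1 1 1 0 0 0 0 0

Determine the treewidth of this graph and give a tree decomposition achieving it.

Treewidth 3.
One optimal decomposition is:
Bags: B1 = {1, 2, 3, 6}  B2 = {1, 2, 3, 4}  B3 = {0, 1, 2, 6}  B4 = {1, 2, 3, 8}  B5 = {1, 3, 4, 5}  B6 = {1, 2, 3, 7}
Tree: B1–B2, B1–B3, B2–B4, B2–B5, B4–B6

Each bag holds 4 vertices, so the decomposition has width 3, which upper-bounds the treewidth. Conversely, {0, 1, 2, 6} is a clique of size 4, and the vertices of any clique must share a bag in every tree decomposition; so some bag has ≥ 4 vertices and tw(G) ≥ 3. Combining the bounds, tw(G) = 3.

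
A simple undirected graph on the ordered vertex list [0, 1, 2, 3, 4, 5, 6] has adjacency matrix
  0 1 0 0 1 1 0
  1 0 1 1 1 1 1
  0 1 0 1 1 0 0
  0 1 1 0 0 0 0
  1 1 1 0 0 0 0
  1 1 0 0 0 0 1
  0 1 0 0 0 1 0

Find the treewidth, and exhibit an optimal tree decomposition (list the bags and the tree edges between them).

Treewidth 2.
Bags: B1 = {1, 2, 4}  B2 = {1, 2, 3}  B3 = {0, 1, 4}  B4 = {0, 1, 5}  B5 = {1, 5, 6}
Tree: B1–B2, B1–B3, B3–B4, B4–B5

Every bag has size at most 3, so the width is 3 − 1 = 2 and tw(G) ≤ 2. On the other hand G contains the 3-clique {0, 1, 4}. A clique must lie in a single bag of any decomposition, so no decomposition can have width below 2. Hence tw(G) = 2 exactly.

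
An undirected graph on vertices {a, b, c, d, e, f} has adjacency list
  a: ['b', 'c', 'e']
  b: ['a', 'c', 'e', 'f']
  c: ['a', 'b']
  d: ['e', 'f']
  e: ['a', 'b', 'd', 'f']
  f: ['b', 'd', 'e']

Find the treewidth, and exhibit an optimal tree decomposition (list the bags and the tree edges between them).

Every bag has size at most 3, so the width is 3 − 1 = 2 and tw(G) ≤ 2. On the other hand G contains the 3-clique {a, b, e}. A clique must lie in a single bag of any decomposition, so no decomposition can have width below 2. The upper and lower bounds meet at 2, so that is the treewidth.

Treewidth 2.
One optimal decomposition is:
Bags: B1 = {b, e, f}  B2 = {d, e, f}  B3 = {a, b, e}  B4 = {a, b, c}
Tree: B1–B2, B1–B3, B3–B4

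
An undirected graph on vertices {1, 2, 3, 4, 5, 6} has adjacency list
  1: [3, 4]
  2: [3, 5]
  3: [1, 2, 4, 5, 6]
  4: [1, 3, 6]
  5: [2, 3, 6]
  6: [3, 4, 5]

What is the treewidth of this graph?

2

A width-2 tree decomposition is:
Bags: B1 = {1, 3, 4}  B2 = {3, 4, 6}  B3 = {3, 5, 6}  B4 = {2, 3, 5}
Tree: B1–B2, B2–B3, B3–B4
Every bag has size at most 3, so the width is 3 − 1 = 2 and tw(G) ≤ 2. For the lower bound, the 3 vertices {2, 3, 5} are pairwise adjacent, and any tree decomposition puts a clique entirely inside one bag — forcing width ≥ 2. Combining the bounds, tw(G) = 2.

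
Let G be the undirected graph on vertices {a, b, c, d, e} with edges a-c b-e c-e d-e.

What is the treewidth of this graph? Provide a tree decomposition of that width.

Treewidth 1.
Bags: B1 = {b, e}  B2 = {c, e}  B3 = {a, c}  B4 = {d, e}
Tree: B1–B2, B2–B3, B2–B4

Every bag has size at most 2, so the width is 2 − 1 = 1 and tw(G) ≤ 1. Any graph with an edge has treewidth ≥ 1, and G has the edge b–e. Combining the bounds, tw(G) = 1.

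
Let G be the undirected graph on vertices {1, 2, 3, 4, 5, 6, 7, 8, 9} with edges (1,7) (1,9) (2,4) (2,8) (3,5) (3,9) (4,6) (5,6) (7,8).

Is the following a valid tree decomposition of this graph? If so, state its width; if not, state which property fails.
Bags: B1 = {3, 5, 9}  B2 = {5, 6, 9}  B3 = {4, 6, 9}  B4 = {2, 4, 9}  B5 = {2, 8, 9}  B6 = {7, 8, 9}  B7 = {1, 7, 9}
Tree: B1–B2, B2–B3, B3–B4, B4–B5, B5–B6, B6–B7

Yes; width 2.

Vertex coverage: the bags together contain {1, 2, 3, 4, 5, 6, 7, 8, 9}, the full vertex set. Edge coverage: each edge of G has both endpoints in at least one bag. Running intersection: for every vertex, the bags containing it form a connected subtree. All three properties hold, so this is a valid tree decomposition of width max|bag| − 1 = 2, and hence tw(G) ≤ 2.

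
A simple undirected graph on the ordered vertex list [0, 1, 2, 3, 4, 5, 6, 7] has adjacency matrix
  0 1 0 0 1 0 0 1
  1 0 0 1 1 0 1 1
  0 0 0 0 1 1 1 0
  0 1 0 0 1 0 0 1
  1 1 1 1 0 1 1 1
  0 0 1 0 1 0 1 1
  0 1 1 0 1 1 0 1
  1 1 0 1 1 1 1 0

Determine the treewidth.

A width-3 tree decomposition is:
Bags: B1 = {1, 4, 6, 7}  B2 = {4, 5, 6, 7}  B3 = {1, 3, 4, 7}  B4 = {2, 4, 5, 6}  B5 = {0, 1, 4, 7}
Tree: B1–B2, B1–B3, B2–B4, B3–B5
The largest bag has 4 vertices, giving width 3; this decomposition certifies tw(G) ≤ 3. On the other hand G contains the 4-clique {2, 4, 5, 6}. A clique must lie in a single bag of any decomposition, so no decomposition can have width below 3. Therefore the treewidth is 3.

3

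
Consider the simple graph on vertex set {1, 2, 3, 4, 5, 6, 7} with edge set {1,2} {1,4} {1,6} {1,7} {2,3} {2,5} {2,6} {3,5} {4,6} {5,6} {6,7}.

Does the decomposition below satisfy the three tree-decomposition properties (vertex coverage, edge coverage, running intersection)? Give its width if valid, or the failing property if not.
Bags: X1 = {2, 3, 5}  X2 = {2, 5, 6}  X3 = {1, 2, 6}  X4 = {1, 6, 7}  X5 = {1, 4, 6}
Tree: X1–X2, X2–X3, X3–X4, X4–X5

Yes; width 2.

Vertex coverage: the bags together contain {1, 2, 3, 4, 5, 6, 7}, the full vertex set. Edge coverage: each edge of G has both endpoints in at least one bag. Running intersection: for every vertex, the bags containing it form a connected subtree. All three properties hold, so this is a valid tree decomposition of width max|bag| − 1 = 2, and hence tw(G) ≤ 2.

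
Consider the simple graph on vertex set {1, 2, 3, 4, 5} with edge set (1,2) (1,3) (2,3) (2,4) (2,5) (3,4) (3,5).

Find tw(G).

A width-2 tree decomposition is:
Bags: B1 = {2, 3, 4}  B2 = {1, 2, 3}  B3 = {2, 3, 5}
Tree: B1–B2, B1–B3
The largest bag has 3 vertices, giving width 2; this decomposition certifies tw(G) ≤ 2. For the lower bound, the 3 vertices {1, 2, 3} are pairwise adjacent, and any tree decomposition puts a clique entirely inside one bag — forcing width ≥ 2. Therefore the treewidth is 2.

2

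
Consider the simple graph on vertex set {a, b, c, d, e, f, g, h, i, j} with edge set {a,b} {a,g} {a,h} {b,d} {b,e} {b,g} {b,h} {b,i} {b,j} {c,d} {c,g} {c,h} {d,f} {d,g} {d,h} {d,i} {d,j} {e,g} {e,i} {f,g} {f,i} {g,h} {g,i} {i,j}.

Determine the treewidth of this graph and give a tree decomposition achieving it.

Treewidth 3.
One such decomposition:
Bags: B1 = {b, d, g, i}  B2 = {b, d, g, h}  B3 = {c, d, g, h}  B4 = {b, d, i, j}  B5 = {b, e, g, i}  B6 = {a, b, g, h}  B7 = {d, f, g, i}
Tree: B1–B2, B2–B3, B1–B4, B1–B5, B2–B6, B1–B7

Every bag has size at most 4, so the width is 4 − 1 = 3 and tw(G) ≤ 3. For the lower bound, the 4 vertices {c, d, g, h} are pairwise adjacent, and any tree decomposition puts a clique entirely inside one bag — forcing width ≥ 3. Therefore the treewidth is 3.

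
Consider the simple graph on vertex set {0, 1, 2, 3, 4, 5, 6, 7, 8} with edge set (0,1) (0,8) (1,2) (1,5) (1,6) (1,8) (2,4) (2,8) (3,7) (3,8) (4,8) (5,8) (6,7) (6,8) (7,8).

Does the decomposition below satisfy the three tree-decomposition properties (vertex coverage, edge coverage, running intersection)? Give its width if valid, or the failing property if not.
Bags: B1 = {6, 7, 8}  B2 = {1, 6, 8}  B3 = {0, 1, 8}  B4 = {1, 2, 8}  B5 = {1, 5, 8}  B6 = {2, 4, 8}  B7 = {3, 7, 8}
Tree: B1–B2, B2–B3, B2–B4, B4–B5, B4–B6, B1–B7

Every vertex of G appears in some bag (union = {0, 1, 2, 3, 4, 5, 6, 7, 8}); every edge is covered by a bag; and for each vertex v the set of bags containing v is connected in the bag tree. The decomposition is therefore valid. The largest bag has 3 vertices, so the width is 2.

Yes; width 2.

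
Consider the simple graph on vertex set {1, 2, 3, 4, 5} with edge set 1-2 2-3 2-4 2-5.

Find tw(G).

1

A width-1 tree decomposition is:
Bags: B1 = {1, 2}  B2 = {2, 5}  B3 = {2, 4}  B4 = {2, 3}
Tree: B1–B2, B1–B3, B1–B4
Each bag holds 2 vertices, so the decomposition has width 1, which upper-bounds the treewidth. G has an edge, so its treewidth is at least 1. Combining the bounds, tw(G) = 1.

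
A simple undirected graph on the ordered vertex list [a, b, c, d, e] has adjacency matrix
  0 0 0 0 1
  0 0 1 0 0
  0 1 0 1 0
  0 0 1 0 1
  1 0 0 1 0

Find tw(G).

A width-1 tree decomposition is:
Bags: B1 = {a, e}  B2 = {d, e}  B3 = {c, d}  B4 = {b, c}
Tree: B1–B2, B2–B3, B3–B4
Every bag has size at most 2, so the width is 2 − 1 = 1 and tw(G) ≤ 1. Since G has at least one edge (e.g. a–e), it is not an edgeless graph, so tw(G) ≥ 1. The upper and lower bounds meet at 1, so that is the treewidth.

1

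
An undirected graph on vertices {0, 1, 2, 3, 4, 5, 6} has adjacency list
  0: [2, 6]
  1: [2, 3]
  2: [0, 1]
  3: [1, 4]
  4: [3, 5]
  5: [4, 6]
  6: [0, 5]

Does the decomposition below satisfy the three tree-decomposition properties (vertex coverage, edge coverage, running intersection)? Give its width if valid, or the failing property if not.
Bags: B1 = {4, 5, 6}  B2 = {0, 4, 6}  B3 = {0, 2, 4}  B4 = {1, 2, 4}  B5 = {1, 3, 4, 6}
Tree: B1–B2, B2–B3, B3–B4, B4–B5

A tree decomposition must satisfy three properties: every vertex lies in some bag; for every edge, both endpoints lie together in some bag; and for every vertex, the bags containing it form a connected subtree. Here bags containing vertex 6 are not connected in the tree, so the decomposition is invalid.

No — bags containing vertex 6 are not connected in the tree.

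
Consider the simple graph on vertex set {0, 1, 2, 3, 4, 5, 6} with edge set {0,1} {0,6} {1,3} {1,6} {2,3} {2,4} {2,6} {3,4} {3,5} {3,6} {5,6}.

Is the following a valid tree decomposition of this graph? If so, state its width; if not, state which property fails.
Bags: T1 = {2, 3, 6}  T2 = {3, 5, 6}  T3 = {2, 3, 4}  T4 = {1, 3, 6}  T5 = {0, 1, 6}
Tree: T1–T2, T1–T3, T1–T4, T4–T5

Yes; width 2.

Every vertex of G appears in some bag (union = {0, 1, 2, 3, 4, 5, 6}); every edge is covered by a bag; and for each vertex v the set of bags containing v is connected in the bag tree. The decomposition is therefore valid. The largest bag has 3 vertices, so the width is 2.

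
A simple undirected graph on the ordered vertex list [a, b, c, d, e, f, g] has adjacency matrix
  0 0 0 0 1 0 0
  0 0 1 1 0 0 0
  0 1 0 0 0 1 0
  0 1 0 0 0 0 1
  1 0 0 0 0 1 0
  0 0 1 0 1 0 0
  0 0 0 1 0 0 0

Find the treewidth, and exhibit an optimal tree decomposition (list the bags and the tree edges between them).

Treewidth 1.
One optimal decomposition is:
Bags: B1 = {a, e}  B2 = {e, f}  B3 = {c, f}  B4 = {b, c}  B5 = {b, d}  B6 = {d, g}
Tree: B1–B2, B2–B3, B3–B4, B4–B5, B5–B6

The largest bag has 2 vertices, giving width 1; this decomposition certifies tw(G) ≤ 1. Since G has at least one edge (e.g. a–e), it is not an edgeless graph, so tw(G) ≥ 1. The upper and lower bounds meet at 1, so that is the treewidth.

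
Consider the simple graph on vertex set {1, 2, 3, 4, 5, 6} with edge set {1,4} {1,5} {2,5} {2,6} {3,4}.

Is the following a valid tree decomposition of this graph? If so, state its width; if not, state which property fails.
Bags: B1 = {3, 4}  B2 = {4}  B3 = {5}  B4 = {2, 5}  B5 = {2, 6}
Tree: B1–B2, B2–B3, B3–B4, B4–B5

No — vertex 1 appears in no bag.

A tree decomposition must satisfy three properties: every vertex lies in some bag; for every edge, both endpoints lie together in some bag; and for every vertex, the bags containing it form a connected subtree. Here vertex 1 appears in no bag, so the decomposition is invalid.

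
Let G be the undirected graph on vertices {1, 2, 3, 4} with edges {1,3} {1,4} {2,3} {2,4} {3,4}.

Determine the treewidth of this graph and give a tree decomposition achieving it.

Each bag holds 3 vertices, so the decomposition has width 2, which upper-bounds the treewidth. On the other hand G contains the 3-clique {1, 3, 4}. A clique must lie in a single bag of any decomposition, so no decomposition can have width below 2. Combining the bounds, tw(G) = 2.

Treewidth 2.
One such decomposition:
Bags: B1 = {2, 3, 4}  B2 = {1, 3, 4}
Tree: B1–B2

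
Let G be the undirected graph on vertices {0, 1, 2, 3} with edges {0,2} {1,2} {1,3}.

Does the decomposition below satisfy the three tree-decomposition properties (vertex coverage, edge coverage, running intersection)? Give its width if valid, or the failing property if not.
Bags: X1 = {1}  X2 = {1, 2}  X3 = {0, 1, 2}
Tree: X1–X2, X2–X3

A tree decomposition must satisfy three properties: every vertex lies in some bag; for every edge, both endpoints lie together in some bag; and for every vertex, the bags containing it form a connected subtree. Here vertex 3 appears in no bag, so the decomposition is invalid.

No — vertex 3 appears in no bag.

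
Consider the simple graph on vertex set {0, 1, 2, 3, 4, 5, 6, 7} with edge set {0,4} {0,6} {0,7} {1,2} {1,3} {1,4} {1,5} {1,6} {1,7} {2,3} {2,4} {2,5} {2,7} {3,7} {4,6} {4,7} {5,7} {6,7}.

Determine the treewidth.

3

A width-3 tree decomposition is:
Bags: B1 = {0, 4, 6, 7}  B2 = {1, 4, 6, 7}  B3 = {1, 2, 4, 7}  B4 = {1, 2, 3, 7}  B5 = {1, 2, 5, 7}
Tree: B1–B2, B2–B3, B3–B4, B3–B5
The largest bag has 4 vertices, giving width 3; this decomposition certifies tw(G) ≤ 3. Conversely, {0, 4, 6, 7} is a clique of size 4, and the vertices of any clique must share a bag in every tree decomposition; so some bag has ≥ 4 vertices and tw(G) ≥ 3. Hence tw(G) = 3 exactly.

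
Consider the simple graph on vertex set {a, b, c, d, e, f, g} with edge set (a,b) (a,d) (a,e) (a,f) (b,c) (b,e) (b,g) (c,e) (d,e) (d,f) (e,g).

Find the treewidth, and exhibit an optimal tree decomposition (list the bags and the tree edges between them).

The largest bag has 3 vertices, giving width 2; this decomposition certifies tw(G) ≤ 2. Conversely, {a, d, e} is a clique of size 3, and the vertices of any clique must share a bag in every tree decomposition; so some bag has ≥ 3 vertices and tw(G) ≥ 2. Hence tw(G) = 2 exactly.

Treewidth 2.
One optimal decomposition is:
Bags: B1 = {b, c, e}  B2 = {b, e, g}  B3 = {a, b, e}  B4 = {a, d, e}  B5 = {a, d, f}
Tree: B1–B2, B1–B3, B3–B4, B4–B5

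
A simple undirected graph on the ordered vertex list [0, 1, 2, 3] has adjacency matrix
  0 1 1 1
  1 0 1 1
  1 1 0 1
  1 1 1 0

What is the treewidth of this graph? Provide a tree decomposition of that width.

Treewidth 3.
One optimal decomposition is:
Bags: B1 = {0, 1, 2, 3}
Tree: (single bag)

A single bag containing all 4 vertices is trivially a valid decomposition of width 3. For the lower bound, the 4 vertices {0, 1, 2, 3} are pairwise adjacent, and any tree decomposition puts a clique entirely inside one bag — forcing width ≥ 3. Combining the bounds, tw(G) = 3.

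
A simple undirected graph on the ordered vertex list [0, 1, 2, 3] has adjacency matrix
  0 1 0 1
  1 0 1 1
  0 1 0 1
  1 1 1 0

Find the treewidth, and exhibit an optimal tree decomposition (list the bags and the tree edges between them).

Every bag has size at most 3, so the width is 3 − 1 = 2 and tw(G) ≤ 2. On the other hand G contains the 3-clique {0, 1, 3}. A clique must lie in a single bag of any decomposition, so no decomposition can have width below 2. Combining the bounds, tw(G) = 2.

Treewidth 2.
One such decomposition:
Bags: B1 = {1, 2, 3}  B2 = {0, 1, 3}
Tree: B1–B2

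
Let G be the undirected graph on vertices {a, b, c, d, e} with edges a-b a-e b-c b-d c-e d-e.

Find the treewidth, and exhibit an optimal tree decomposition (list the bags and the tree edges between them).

Treewidth 2.
One such decomposition:
Bags: B1 = {b, c, e}  B2 = {b, d, e}  B3 = {a, b, e}
Tree: B1–B2, B2–B3

Every bag has size at most 3, so the width is 3 − 1 = 2 and tw(G) ≤ 2. For the lower bound, G contains the cycle c–e–d–b–c, so G is not a forest; only forests have treewidth ≤ 1, hence tw(G) ≥ 2. The upper and lower bounds meet at 2, so that is the treewidth.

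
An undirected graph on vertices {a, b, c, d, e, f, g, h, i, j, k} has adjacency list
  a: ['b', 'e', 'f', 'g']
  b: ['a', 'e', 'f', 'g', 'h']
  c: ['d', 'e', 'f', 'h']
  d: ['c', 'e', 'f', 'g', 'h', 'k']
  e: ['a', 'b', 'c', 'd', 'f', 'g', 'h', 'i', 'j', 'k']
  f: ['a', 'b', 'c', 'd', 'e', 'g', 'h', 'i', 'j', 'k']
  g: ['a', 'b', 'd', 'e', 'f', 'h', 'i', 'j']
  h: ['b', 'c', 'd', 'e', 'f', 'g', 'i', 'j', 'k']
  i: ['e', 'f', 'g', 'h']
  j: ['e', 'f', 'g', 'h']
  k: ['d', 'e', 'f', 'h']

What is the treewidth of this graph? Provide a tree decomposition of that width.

Treewidth 4.
One optimal decomposition is:
Bags: B1 = {e, f, g, h, i}  B2 = {b, e, f, g, h}  B3 = {d, e, f, g, h}  B4 = {a, b, e, f, g}  B5 = {d, e, f, h, k}  B6 = {c, d, e, f, h}  B7 = {e, f, g, h, j}
Tree: B1–B2, B1–B3, B2–B4, B3–B5, B3–B6, B2–B7

Every bag has size at most 5, so the width is 5 − 1 = 4 and tw(G) ≤ 4. On the other hand G contains the 5-clique {d, e, f, g, h}. A clique must lie in a single bag of any decomposition, so no decomposition can have width below 4. The upper and lower bounds meet at 4, so that is the treewidth.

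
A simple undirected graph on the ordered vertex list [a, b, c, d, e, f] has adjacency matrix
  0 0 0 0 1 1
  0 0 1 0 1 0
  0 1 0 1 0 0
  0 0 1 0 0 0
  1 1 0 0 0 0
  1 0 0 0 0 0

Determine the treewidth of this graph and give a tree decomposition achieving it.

Treewidth 1.
One such decomposition:
Bags: B1 = {a, f}  B2 = {a, e}  B3 = {b, e}  B4 = {b, c}  B5 = {c, d}
Tree: B1–B2, B2–B3, B3–B4, B4–B5

The largest bag has 2 vertices, giving width 1; this decomposition certifies tw(G) ≤ 1. Any graph with an edge has treewidth ≥ 1, and G has the edge f–a. The upper and lower bounds meet at 1, so that is the treewidth.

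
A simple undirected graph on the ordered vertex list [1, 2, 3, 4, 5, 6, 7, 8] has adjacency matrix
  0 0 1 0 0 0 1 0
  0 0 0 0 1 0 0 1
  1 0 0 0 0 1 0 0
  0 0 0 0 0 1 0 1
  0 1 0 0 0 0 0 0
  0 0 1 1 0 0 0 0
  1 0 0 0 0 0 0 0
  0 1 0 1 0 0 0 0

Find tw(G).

A width-1 tree decomposition is:
Bags: B1 = {1, 7}  B2 = {1, 3}  B3 = {3, 6}  B4 = {4, 6}  B5 = {4, 8}  B6 = {2, 8}  B7 = {2, 5}
Tree: B1–B2, B2–B3, B3–B4, B4–B5, B5–B6, B6–B7
Every bag has size at most 2, so the width is 2 − 1 = 1 and tw(G) ≤ 1. Any graph with an edge has treewidth ≥ 1, and G has the edge 7–1. Therefore the treewidth is 1.

1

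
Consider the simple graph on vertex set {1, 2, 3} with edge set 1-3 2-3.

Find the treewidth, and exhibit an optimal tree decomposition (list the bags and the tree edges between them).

Each bag holds 2 vertices, so the decomposition has width 1, which upper-bounds the treewidth. G has an edge, so its treewidth is at least 1. Hence tw(G) = 1 exactly.

Treewidth 1.
Bags: B1 = {2, 3}  B2 = {1, 3}
Tree: B1–B2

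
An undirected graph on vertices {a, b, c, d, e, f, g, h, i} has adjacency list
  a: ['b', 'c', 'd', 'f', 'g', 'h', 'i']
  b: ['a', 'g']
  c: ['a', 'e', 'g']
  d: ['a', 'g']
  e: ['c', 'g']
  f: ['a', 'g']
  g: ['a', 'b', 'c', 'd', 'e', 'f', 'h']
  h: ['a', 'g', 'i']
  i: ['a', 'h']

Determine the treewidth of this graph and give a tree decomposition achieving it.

The largest bag has 3 vertices, giving width 2; this decomposition certifies tw(G) ≤ 2. On the other hand G contains the 3-clique {c, e, g}. A clique must lie in a single bag of any decomposition, so no decomposition can have width below 2. Hence tw(G) = 2 exactly.

Treewidth 2.
Bags: B1 = {a, d, g}  B2 = {a, f, g}  B3 = {a, c, g}  B4 = {a, g, h}  B5 = {c, e, g}  B6 = {a, b, g}  B7 = {a, h, i}
Tree: B1–B2, B1–B3, B1–B4, B3–B5, B4–B6, B4–B7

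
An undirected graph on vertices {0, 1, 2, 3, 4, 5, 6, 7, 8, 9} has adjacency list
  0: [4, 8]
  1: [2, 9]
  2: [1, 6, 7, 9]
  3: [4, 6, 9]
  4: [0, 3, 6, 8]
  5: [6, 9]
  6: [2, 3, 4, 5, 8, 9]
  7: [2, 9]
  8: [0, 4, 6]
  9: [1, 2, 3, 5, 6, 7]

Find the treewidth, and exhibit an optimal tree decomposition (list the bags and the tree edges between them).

Treewidth 2.
One optimal decomposition is:
Bags: B1 = {4, 6, 8}  B2 = {3, 4, 6}  B3 = {3, 6, 9}  B4 = {2, 6, 9}  B5 = {1, 2, 9}  B6 = {2, 7, 9}  B7 = {5, 6, 9}  B8 = {0, 4, 8}
Tree: B1–B2, B2–B3, B3–B4, B4–B5, B5–B6, B4–B7, B1–B8

Every bag has size at most 3, so the width is 3 − 1 = 2 and tw(G) ≤ 2. For the lower bound, the 3 vertices {0, 4, 8} are pairwise adjacent, and any tree decomposition puts a clique entirely inside one bag — forcing width ≥ 2. Hence tw(G) = 2 exactly.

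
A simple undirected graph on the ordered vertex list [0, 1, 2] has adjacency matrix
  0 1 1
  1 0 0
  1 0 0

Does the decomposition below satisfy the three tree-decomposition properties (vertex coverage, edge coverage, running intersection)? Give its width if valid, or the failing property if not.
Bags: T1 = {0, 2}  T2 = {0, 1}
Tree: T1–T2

Yes; width 1.

Every vertex of G appears in some bag (union = {0, 1, 2}); every edge is covered by a bag; and for each vertex v the set of bags containing v is connected in the bag tree. The decomposition is therefore valid. The largest bag has 2 vertices, so the width is 1.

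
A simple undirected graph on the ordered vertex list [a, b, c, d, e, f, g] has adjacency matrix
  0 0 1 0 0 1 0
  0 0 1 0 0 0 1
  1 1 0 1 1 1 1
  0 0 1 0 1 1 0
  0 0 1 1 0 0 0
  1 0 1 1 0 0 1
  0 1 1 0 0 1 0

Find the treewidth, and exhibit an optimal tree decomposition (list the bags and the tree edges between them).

Treewidth 2.
Bags: B1 = {c, d, e}  B2 = {c, d, f}  B3 = {a, c, f}  B4 = {c, f, g}  B5 = {b, c, g}
Tree: B1–B2, B2–B3, B2–B4, B4–B5

Every bag has size at most 3, so the width is 3 − 1 = 2 and tw(G) ≤ 2. On the other hand G contains the 3-clique {c, d, e}. A clique must lie in a single bag of any decomposition, so no decomposition can have width below 2. Therefore the treewidth is 2.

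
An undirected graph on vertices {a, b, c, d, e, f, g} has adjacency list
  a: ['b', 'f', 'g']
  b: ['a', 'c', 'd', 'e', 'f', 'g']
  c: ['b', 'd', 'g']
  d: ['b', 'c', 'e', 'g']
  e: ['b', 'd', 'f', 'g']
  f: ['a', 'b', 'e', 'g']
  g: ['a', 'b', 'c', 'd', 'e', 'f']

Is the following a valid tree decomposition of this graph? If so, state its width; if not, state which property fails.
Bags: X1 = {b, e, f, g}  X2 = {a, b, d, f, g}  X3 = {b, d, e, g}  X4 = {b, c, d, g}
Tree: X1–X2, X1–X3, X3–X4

A tree decomposition must satisfy three properties: every vertex lies in some bag; for every edge, both endpoints lie together in some bag; and for every vertex, the bags containing it form a connected subtree. Here bags containing vertex d are not connected in the tree, so the decomposition is invalid.

No — bags containing vertex d are not connected in the tree.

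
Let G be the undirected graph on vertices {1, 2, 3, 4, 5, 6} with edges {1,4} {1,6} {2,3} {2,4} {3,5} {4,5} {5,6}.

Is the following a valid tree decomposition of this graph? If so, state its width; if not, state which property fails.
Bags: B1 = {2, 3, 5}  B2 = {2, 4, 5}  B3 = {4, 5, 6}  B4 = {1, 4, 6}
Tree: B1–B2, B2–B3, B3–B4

Yes; width 2.

Checking the three conditions: (i) the bags cover all of {1, 2, 3, 4, 5, 6}; (ii) for each edge, some bag contains both endpoints; (iii) the bags containing any fixed vertex form a subtree. All hold, so the decomposition is valid with width 3 − 1 = 2.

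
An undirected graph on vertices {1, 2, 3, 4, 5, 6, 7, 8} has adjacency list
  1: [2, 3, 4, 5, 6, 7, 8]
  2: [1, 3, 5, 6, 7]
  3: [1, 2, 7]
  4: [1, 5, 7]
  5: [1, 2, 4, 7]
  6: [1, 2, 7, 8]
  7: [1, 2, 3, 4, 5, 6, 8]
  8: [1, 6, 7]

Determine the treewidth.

3

A width-3 tree decomposition is:
Bags: B1 = {1, 2, 5, 7}  B2 = {1, 2, 6, 7}  B3 = {1, 6, 7, 8}  B4 = {1, 4, 5, 7}  B5 = {1, 2, 3, 7}
Tree: B1–B2, B2–B3, B1–B4, B1–B5
Each bag holds 4 vertices, so the decomposition has width 3, which upper-bounds the treewidth. For the lower bound, the 4 vertices {1, 6, 7, 8} are pairwise adjacent, and any tree decomposition puts a clique entirely inside one bag — forcing width ≥ 3. Combining the bounds, tw(G) = 3.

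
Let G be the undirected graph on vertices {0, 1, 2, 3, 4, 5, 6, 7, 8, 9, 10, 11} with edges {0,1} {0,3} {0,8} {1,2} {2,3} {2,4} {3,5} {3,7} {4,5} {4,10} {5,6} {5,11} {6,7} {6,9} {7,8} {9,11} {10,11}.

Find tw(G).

A width-3 tree decomposition is:
Bags: B1 = {6, 9, 10, 11}  B2 = {5, 6, 10, 11}  B3 = {4, 5, 6, 10}  B4 = {4, 5, 6, 7}  B5 = {3, 4, 5, 7}  B6 = {2, 3, 4, 7}  B7 = {2, 3, 7, 8}  B8 = {0, 2, 3, 8}  B9 = {0, 1, 2, 8}
Tree: B1–B2, B2–B3, B3–B4, B4–B5, B5–B6, B6–B7, B7–B8, B8–B9
Each bag holds 4 vertices, so the decomposition has width 3, which upper-bounds the treewidth. For the lower bound: the 4 vertex sets {9,10,11}, {6}, {5}, {2,3,4,7} are disjoint, each induces a connected subgraph, and every pair is joined by at least one edge of G. Contracting each set to a single vertex therefore yields K_{4} as a minor, and since treewidth is minor-monotone, tw(G) ≥ tw(K_{4}) = 3. Therefore the treewidth is 3.

3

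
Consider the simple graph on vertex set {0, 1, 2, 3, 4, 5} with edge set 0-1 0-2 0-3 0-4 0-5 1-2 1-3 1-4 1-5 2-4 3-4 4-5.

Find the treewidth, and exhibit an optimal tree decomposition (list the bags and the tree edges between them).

The largest bag has 4 vertices, giving width 3; this decomposition certifies tw(G) ≤ 3. For the lower bound, the 4 vertices {0, 1, 2, 4} are pairwise adjacent, and any tree decomposition puts a clique entirely inside one bag — forcing width ≥ 3. Combining the bounds, tw(G) = 3.

Treewidth 3.
One optimal decomposition is:
Bags: B1 = {0, 1, 3, 4}  B2 = {0, 1, 2, 4}  B3 = {0, 1, 4, 5}
Tree: B1–B2, B2–B3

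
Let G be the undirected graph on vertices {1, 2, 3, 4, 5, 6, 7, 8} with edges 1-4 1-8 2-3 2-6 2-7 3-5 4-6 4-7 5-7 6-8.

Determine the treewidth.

A width-2 tree decomposition is:
Bags: B1 = {3, 5, 7}  B2 = {2, 3, 7}  B3 = {2, 4, 7}  B4 = {2, 4, 6}  B5 = {1, 4, 6}  B6 = {1, 6, 8}
Tree: B1–B2, B2–B3, B3–B4, B4–B5, B5–B6
The largest bag has 3 vertices, giving width 2; this decomposition certifies tw(G) ≤ 2. For the lower bound, G contains the cycle 5–3–2–7–5, so G is not a forest; only forests have treewidth ≤ 1, hence tw(G) ≥ 2. Hence tw(G) = 2 exactly.

2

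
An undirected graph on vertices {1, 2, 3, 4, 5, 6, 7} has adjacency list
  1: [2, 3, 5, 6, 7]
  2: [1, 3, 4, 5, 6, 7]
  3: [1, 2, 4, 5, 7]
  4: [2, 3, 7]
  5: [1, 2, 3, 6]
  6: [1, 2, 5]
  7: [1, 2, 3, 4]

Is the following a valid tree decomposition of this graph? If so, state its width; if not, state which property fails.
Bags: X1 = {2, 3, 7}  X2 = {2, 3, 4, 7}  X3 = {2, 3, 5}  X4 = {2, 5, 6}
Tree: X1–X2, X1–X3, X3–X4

A tree decomposition must satisfy three properties: every vertex lies in some bag; for every edge, both endpoints lie together in some bag; and for every vertex, the bags containing it form a connected subtree. Here vertex 1 appears in no bag, so the decomposition is invalid.

No — vertex 1 appears in no bag.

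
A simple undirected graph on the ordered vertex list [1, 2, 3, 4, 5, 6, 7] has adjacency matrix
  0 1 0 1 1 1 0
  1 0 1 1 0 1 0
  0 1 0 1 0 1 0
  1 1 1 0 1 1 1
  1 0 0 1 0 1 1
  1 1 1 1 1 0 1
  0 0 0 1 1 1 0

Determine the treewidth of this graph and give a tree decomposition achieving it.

Treewidth 3.
One optimal decomposition is:
Bags: B1 = {4, 5, 6, 7}  B2 = {1, 4, 5, 6}  B3 = {1, 2, 4, 6}  B4 = {2, 3, 4, 6}
Tree: B1–B2, B2–B3, B3–B4

The largest bag has 4 vertices, giving width 3; this decomposition certifies tw(G) ≤ 3. On the other hand G contains the 4-clique {1, 2, 4, 6}. A clique must lie in a single bag of any decomposition, so no decomposition can have width below 3. Therefore the treewidth is 3.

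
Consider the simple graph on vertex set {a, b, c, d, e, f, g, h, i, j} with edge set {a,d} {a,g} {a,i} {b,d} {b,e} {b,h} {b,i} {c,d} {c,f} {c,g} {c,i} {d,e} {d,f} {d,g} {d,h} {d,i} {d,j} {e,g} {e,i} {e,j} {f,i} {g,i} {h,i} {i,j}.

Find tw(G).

A width-3 tree decomposition is:
Bags: B1 = {b, d, h, i}  B2 = {b, d, e, i}  B3 = {d, e, g, i}  B4 = {d, e, i, j}  B5 = {c, d, g, i}  B6 = {c, d, f, i}  B7 = {a, d, g, i}
Tree: B1–B2, B2–B3, B3–B4, B3–B5, B5–B6, B3–B7
Each bag holds 4 vertices, so the decomposition has width 3, which upper-bounds the treewidth. Conversely, {c, d, f, i} is a clique of size 4, and the vertices of any clique must share a bag in every tree decomposition; so some bag has ≥ 4 vertices and tw(G) ≥ 3. Combining the bounds, tw(G) = 3.

3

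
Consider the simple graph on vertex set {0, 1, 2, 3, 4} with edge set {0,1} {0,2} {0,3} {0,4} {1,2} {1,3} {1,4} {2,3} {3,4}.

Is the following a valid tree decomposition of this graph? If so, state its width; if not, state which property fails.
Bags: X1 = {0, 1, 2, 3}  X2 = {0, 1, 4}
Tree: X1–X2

A tree decomposition must satisfy three properties: every vertex lies in some bag; for every edge, both endpoints lie together in some bag; and for every vertex, the bags containing it form a connected subtree. Here edge (3,4) lies in no bag, so the decomposition is invalid.

No — edge (3,4) lies in no bag.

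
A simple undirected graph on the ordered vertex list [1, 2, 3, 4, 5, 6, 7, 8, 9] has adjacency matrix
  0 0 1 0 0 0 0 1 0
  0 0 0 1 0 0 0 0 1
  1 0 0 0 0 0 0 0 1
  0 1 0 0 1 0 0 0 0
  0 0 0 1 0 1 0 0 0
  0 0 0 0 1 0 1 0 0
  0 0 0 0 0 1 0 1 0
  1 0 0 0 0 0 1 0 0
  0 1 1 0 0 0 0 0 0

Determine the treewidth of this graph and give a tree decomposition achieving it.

Treewidth 2.
Bags: B1 = {2, 4, 5}  B2 = {2, 5, 6}  B3 = {2, 6, 7}  B4 = {2, 7, 8}  B5 = {1, 2, 8}  B6 = {1, 2, 3}  B7 = {2, 3, 9}
Tree: B1–B2, B2–B3, B3–B4, B4–B5, B5–B6, B6–B7

The largest bag has 3 vertices, giving width 2; this decomposition certifies tw(G) ≤ 2. The edges 2–4–5–6–7–8–1–3–9–2 form a cycle, so G is not a tree and its treewidth is at least 2. Hence tw(G) = 2 exactly.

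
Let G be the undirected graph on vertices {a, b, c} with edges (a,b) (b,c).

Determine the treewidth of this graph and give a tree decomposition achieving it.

The largest bag has 2 vertices, giving width 1; this decomposition certifies tw(G) ≤ 1. Since G has at least one edge (e.g. b–c), it is not an edgeless graph, so tw(G) ≥ 1. Combining the bounds, tw(G) = 1.

Treewidth 1.
One optimal decomposition is:
Bags: B1 = {b, c}  B2 = {a, b}
Tree: B1–B2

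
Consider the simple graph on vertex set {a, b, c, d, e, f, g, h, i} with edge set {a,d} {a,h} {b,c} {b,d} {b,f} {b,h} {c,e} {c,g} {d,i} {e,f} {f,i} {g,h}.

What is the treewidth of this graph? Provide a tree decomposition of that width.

Treewidth 3.
Bags: B1 = {c, e, g, h}  B2 = {b, c, e, h}  B3 = {b, e, f, h}  B4 = {a, b, f, h}  B5 = {a, b, d, f}  B6 = {a, d, f, i}
Tree: B1–B2, B2–B3, B3–B4, B4–B5, B5–B6

Every bag has size at most 4, so the width is 4 − 1 = 3 and tw(G) ≤ 3. For the lower bound: the 4 vertex sets {c,e,g}, {h}, {b}, {a,d,f,i} are disjoint, each induces a connected subgraph, and every pair is joined by at least one edge of G. Contracting each set to a single vertex therefore yields K_{4} as a minor, and since treewidth is minor-monotone, tw(G) ≥ tw(K_{4}) = 3. Combining the bounds, tw(G) = 3.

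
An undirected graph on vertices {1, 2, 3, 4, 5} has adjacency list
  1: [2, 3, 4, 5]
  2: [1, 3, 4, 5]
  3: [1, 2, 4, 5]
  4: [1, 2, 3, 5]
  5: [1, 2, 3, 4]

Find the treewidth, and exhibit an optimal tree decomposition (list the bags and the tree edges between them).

With just one bag of size 5, the width is 5 − 1 = 4, so tw(G) ≤ 4. Conversely, {1, 2, 3, 4, 5} is a clique of size 5, and the vertices of any clique must share a bag in every tree decomposition; so some bag has ≥ 5 vertices and tw(G) ≥ 4. Hence tw(G) = 4 exactly.

Treewidth 4.
One such decomposition:
Bags: B1 = {1, 2, 3, 4, 5}
Tree: (single bag)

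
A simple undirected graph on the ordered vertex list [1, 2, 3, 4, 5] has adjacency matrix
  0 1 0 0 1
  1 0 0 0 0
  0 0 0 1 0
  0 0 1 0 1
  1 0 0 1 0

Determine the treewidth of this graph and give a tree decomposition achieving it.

Treewidth 1.
One such decomposition:
Bags: B1 = {3, 4}  B2 = {4, 5}  B3 = {1, 5}  B4 = {1, 2}
Tree: B1–B2, B2–B3, B3–B4

Every bag has size at most 2, so the width is 2 − 1 = 1 and tw(G) ≤ 1. Any graph with an edge has treewidth ≥ 1, and G has the edge 4–3. Therefore the treewidth is 1.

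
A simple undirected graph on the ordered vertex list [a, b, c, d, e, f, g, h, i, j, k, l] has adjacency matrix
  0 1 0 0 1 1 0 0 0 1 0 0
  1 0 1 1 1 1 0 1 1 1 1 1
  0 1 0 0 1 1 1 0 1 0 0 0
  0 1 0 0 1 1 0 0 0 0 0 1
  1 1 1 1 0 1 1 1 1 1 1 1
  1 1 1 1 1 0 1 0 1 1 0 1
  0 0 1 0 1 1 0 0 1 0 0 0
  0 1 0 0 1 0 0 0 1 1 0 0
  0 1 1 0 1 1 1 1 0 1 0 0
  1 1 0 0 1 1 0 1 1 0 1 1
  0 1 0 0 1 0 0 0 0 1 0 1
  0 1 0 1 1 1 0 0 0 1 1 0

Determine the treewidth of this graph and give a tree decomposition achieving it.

Treewidth 4.
Bags: B1 = {c, e, f, g, i}  B2 = {b, c, e, f, i}  B3 = {b, e, f, i, j}  B4 = {b, e, f, j, l}  B5 = {b, e, h, i, j}  B6 = {b, d, e, f, l}  B7 = {b, e, j, k, l}  B8 = {a, b, e, f, j}
Tree: B1–B2, B2–B3, B3–B4, B3–B5, B4–B6, B4–B7, B4–B8

Every bag has size at most 5, so the width is 5 − 1 = 4 and tw(G) ≤ 4. Conversely, {c, e, f, g, i} is a clique of size 5, and the vertices of any clique must share a bag in every tree decomposition; so some bag has ≥ 5 vertices and tw(G) ≥ 4. Combining the bounds, tw(G) = 4.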